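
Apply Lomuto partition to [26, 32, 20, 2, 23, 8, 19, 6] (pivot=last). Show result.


Elements <= 6 go left of pivot.
Result: [2, 6, 20, 26, 23, 8, 19, 32], pivot at index 1


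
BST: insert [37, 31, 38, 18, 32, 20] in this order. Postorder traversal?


Root = 37; build tree by BST insertion.
Postorder traversal: [20, 18, 32, 31, 38, 37]


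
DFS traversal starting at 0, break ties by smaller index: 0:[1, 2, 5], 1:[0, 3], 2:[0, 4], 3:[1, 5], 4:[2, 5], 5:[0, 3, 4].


DFS stack-based: start with [0]
Visit order: [0, 1, 3, 5, 4, 2]


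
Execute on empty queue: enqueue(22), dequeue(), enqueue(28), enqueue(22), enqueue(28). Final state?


enqueue(22) -> [22]
dequeue() returns 22 -> []
enqueue(28) -> [28]
enqueue(22) -> [28, 22]
enqueue(28) -> [28, 22, 28]
Final queue (front to back): [28, 22, 28]


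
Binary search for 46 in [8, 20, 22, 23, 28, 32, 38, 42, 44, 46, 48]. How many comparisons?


Search for 46:
[0,10] mid=5 arr[5]=32
[6,10] mid=8 arr[8]=44
[9,10] mid=9 arr[9]=46
Total: 3 comparisons


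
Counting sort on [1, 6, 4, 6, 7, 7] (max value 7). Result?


Count array: [0, 1, 0, 0, 1, 0, 2, 2]
Reconstruct: [1, 4, 6, 6, 7, 7]


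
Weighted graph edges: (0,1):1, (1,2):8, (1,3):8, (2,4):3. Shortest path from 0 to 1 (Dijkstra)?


Dijkstra from 0:
Distances: {0: 0, 1: 1, 2: 9, 3: 9, 4: 12}
Shortest distance to 1 = 1, path = [0, 1]


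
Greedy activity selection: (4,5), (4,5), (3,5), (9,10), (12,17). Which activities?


Greedy: pick earliest-ending, then skip overlaps.
Selected (3 activities): [(4, 5), (9, 10), (12, 17)]


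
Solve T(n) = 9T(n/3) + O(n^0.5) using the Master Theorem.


a=9, b=3, c=0.5. log_3(9)=2 > c=0.5. Case 1: O(n^log_b(a)) = O(n^2)
Complexity: O(n^2)


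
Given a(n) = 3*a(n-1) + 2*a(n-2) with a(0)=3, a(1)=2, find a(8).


Build bottom-up:
...a(6)=1824, a(7)=6496, a(8)=3*6496+2*1824=23136


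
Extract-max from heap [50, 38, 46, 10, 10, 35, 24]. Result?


Max = 50
Replace root with last, heapify down
Resulting heap: [46, 38, 35, 10, 10, 24]


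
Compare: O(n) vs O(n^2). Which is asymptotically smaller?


linear grows slower than quadratic
O(n) is asymptotically smaller; O(n^2) grows faster


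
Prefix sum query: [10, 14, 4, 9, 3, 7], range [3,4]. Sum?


Prefix sums: [0, 10, 24, 28, 37, 40, 47]
Sum[3..4] = prefix[5] - prefix[3] = 40 - 28 = 12


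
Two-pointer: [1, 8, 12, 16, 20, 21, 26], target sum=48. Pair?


Two pointers: lo=0, hi=6
No pair sums to 48


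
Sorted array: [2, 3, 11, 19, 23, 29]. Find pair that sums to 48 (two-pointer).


Two pointers: lo=0, hi=5
Found pair: (19, 29) summing to 48


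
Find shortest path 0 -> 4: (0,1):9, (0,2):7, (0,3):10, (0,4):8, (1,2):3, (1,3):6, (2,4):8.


Dijkstra from 0:
Distances: {0: 0, 1: 9, 2: 7, 3: 10, 4: 8}
Shortest distance to 4 = 8, path = [0, 4]


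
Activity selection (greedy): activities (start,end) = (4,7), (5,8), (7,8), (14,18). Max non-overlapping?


Greedy: pick earliest-ending, then skip overlaps.
Selected (3 activities): [(4, 7), (7, 8), (14, 18)]


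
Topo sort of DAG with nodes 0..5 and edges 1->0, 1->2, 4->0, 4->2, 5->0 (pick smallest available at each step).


Kahn's algorithm, process smallest node first
Order: [1, 3, 4, 2, 5, 0]


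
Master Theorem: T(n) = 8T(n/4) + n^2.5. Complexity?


a=8, b=4, c=2.5. log_4(8)=1.5 < c=2.5. Case 3: O(n^c) = O(n^2.500)
Complexity: O(n^2.500)


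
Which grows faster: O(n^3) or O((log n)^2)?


polylogarithmic grows slower than cubic
O((log n)^2) is asymptotically smaller; O(n^3) grows faster


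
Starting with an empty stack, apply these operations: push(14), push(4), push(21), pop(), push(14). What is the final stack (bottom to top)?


push(14) -> [14]
push(4) -> [14, 4]
push(21) -> [14, 4, 21]
pop() returns 21 -> [14, 4]
push(14) -> [14, 4, 14]
Final stack (bottom to top): [14, 4, 14]


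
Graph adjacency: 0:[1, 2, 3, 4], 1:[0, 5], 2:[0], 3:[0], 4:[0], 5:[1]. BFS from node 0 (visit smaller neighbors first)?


BFS queue: start with [0]
Visit order: [0, 1, 2, 3, 4, 5]


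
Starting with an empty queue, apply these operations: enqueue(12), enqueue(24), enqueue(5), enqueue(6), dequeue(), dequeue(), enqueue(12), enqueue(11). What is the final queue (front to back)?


enqueue(12) -> [12]
enqueue(24) -> [12, 24]
enqueue(5) -> [12, 24, 5]
enqueue(6) -> [12, 24, 5, 6]
dequeue() returns 12 -> [24, 5, 6]
dequeue() returns 24 -> [5, 6]
enqueue(12) -> [5, 6, 12]
enqueue(11) -> [5, 6, 12, 11]
Final queue (front to back): [5, 6, 12, 11]


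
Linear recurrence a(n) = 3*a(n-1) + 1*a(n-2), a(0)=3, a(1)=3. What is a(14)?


Build bottom-up:
...a(12)=1826283, a(13)=6031803, a(14)=3*6031803+1*1826283=19921692


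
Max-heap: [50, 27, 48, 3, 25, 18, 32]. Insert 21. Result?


Append 21: [50, 27, 48, 3, 25, 18, 32, 21]
Bubble up: swap idx 7(21) with idx 3(3)
Result: [50, 27, 48, 21, 25, 18, 32, 3]


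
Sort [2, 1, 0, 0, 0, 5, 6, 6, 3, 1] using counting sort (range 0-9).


Count array: [3, 2, 1, 1, 0, 1, 2, 0, 0, 0]
Reconstruct: [0, 0, 0, 1, 1, 2, 3, 5, 6, 6]


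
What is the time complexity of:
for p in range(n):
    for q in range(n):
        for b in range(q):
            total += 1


Per nesting level: O(n) * O(n) * O(n) [triangular over q] = O(n^3)
Complexity: O(n^3)


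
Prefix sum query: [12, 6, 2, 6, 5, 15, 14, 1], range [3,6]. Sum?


Prefix sums: [0, 12, 18, 20, 26, 31, 46, 60, 61]
Sum[3..6] = prefix[7] - prefix[3] = 60 - 20 = 40


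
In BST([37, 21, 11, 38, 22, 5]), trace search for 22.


BST root = 37
Search for 22: compare at each node
Path: [37, 21, 22]


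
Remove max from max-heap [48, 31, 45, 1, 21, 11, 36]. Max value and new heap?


Max = 48
Replace root with last, heapify down
Resulting heap: [45, 31, 36, 1, 21, 11]


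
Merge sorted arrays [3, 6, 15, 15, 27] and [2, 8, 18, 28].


Compare heads, take smaller each step.
Merged: [2, 3, 6, 8, 15, 15, 18, 27, 28]


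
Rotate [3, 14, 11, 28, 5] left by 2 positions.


Left rotate by 2: [11, 28, 5, 3, 14]


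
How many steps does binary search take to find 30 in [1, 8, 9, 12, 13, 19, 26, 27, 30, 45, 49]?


Search for 30:
[0,10] mid=5 arr[5]=19
[6,10] mid=8 arr[8]=30
Total: 2 comparisons


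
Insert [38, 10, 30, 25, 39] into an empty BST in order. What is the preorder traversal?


Root = 38; build tree by BST insertion.
Preorder traversal: [38, 10, 30, 25, 39]


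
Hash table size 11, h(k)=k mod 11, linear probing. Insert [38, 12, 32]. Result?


Insertions: 38->slot 5; 12->slot 1; 32->slot 10
Table: [None, 12, None, None, None, 38, None, None, None, None, 32]


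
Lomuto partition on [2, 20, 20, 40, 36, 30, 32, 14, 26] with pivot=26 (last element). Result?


Elements <= 26 go left of pivot.
Result: [2, 20, 20, 14, 26, 30, 32, 40, 36], pivot at index 4


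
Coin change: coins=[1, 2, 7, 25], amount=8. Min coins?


dp[0]=0; dp[i]=1+min(dp[i-c] for c in coins)
...dp[3]=2, dp[4]=2, dp[5]=3, dp[6]=3, dp[7]=1, dp[8]=2
Minimum coins for 8 = 2


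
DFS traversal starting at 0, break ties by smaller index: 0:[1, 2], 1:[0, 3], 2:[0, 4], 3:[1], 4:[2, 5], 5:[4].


DFS stack-based: start with [0]
Visit order: [0, 1, 3, 2, 4, 5]


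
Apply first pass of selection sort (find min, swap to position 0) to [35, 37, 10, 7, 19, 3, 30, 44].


After one pass: [3, 37, 10, 7, 19, 35, 30, 44]


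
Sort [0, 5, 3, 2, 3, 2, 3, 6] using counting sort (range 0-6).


Count array: [1, 0, 2, 3, 0, 1, 1]
Reconstruct: [0, 2, 2, 3, 3, 3, 5, 6]


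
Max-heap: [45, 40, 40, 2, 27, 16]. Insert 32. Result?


Append 32: [45, 40, 40, 2, 27, 16, 32]
Bubble up: no swaps needed
Result: [45, 40, 40, 2, 27, 16, 32]


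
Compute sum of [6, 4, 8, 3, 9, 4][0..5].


Prefix sums: [0, 6, 10, 18, 21, 30, 34]
Sum[0..5] = prefix[6] - prefix[0] = 34 - 0 = 34


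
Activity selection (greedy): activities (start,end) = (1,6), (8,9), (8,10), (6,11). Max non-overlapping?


Greedy: pick earliest-ending, then skip overlaps.
Selected (2 activities): [(1, 6), (8, 9)]


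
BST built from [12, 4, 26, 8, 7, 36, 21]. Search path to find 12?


BST root = 12
Search for 12: compare at each node
Path: [12]


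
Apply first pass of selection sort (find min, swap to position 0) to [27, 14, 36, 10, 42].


After one pass: [10, 14, 36, 27, 42]


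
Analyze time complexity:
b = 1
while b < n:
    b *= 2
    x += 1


Per nesting level: O(log n) = O(log n)
Complexity: O(log n)


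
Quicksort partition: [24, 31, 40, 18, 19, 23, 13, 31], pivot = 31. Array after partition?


Elements <= 31 go left of pivot.
Result: [24, 31, 18, 19, 23, 13, 31, 40], pivot at index 6


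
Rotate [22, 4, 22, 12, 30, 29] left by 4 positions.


Left rotate by 4: [30, 29, 22, 4, 22, 12]


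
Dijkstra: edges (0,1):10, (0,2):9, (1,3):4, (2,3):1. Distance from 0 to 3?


Dijkstra from 0:
Distances: {0: 0, 1: 10, 2: 9, 3: 10}
Shortest distance to 3 = 10, path = [0, 2, 3]


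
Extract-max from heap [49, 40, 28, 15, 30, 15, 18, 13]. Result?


Max = 49
Replace root with last, heapify down
Resulting heap: [40, 30, 28, 15, 13, 15, 18]


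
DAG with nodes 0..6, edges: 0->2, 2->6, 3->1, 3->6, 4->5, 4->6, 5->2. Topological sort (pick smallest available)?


Kahn's algorithm, process smallest node first
Order: [0, 3, 1, 4, 5, 2, 6]


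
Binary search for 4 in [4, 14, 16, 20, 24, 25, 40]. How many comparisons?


Search for 4:
[0,6] mid=3 arr[3]=20
[0,2] mid=1 arr[1]=14
[0,0] mid=0 arr[0]=4
Total: 3 comparisons


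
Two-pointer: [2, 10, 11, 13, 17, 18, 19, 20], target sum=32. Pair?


Two pointers: lo=0, hi=7
Found pair: (13, 19) summing to 32


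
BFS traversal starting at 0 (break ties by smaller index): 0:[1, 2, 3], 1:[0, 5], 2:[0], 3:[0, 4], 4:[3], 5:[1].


BFS queue: start with [0]
Visit order: [0, 1, 2, 3, 5, 4]


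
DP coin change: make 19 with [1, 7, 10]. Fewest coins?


dp[0]=0; dp[i]=1+min(dp[i-c] for c in coins)
...dp[14]=2, dp[15]=3, dp[16]=4, dp[17]=2, dp[18]=3, dp[19]=4
Minimum coins for 19 = 4


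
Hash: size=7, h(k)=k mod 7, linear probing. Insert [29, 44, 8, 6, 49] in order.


Insertions: 29->slot 1; 44->slot 2; 8->slot 3; 6->slot 6; 49->slot 0
Table: [49, 29, 44, 8, None, None, 6]


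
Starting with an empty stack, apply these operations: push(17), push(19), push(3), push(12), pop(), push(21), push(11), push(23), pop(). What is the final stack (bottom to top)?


push(17) -> [17]
push(19) -> [17, 19]
push(3) -> [17, 19, 3]
push(12) -> [17, 19, 3, 12]
pop() returns 12 -> [17, 19, 3]
push(21) -> [17, 19, 3, 21]
push(11) -> [17, 19, 3, 21, 11]
push(23) -> [17, 19, 3, 21, 11, 23]
pop() returns 23 -> [17, 19, 3, 21, 11]
Final stack (bottom to top): [17, 19, 3, 21, 11]


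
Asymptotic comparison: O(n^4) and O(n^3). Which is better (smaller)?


cubic grows slower than quartic
O(n^3) is asymptotically smaller; O(n^4) grows faster


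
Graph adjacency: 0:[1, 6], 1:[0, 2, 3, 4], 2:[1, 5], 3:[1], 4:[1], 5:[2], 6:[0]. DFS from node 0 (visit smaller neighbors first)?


DFS stack-based: start with [0]
Visit order: [0, 1, 2, 5, 3, 4, 6]


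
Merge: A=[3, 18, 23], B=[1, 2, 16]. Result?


Compare heads, take smaller each step.
Merged: [1, 2, 3, 16, 18, 23]


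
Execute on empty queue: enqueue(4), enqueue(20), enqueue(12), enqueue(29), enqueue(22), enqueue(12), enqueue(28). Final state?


enqueue(4) -> [4]
enqueue(20) -> [4, 20]
enqueue(12) -> [4, 20, 12]
enqueue(29) -> [4, 20, 12, 29]
enqueue(22) -> [4, 20, 12, 29, 22]
enqueue(12) -> [4, 20, 12, 29, 22, 12]
enqueue(28) -> [4, 20, 12, 29, 22, 12, 28]
Final queue (front to back): [4, 20, 12, 29, 22, 12, 28]


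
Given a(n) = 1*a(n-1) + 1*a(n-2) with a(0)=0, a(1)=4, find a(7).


Build bottom-up:
...a(5)=20, a(6)=32, a(7)=1*32+1*20=52


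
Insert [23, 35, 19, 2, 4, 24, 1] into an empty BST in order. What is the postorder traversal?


Root = 23; build tree by BST insertion.
Postorder traversal: [1, 4, 2, 19, 24, 35, 23]


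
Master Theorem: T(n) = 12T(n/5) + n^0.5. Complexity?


a=12, b=5, c=0.5. log_5(12)=1.544 > c=0.5. Case 1: O(n^log_b(a)) = O(n^1.544)
Complexity: O(n^1.544)


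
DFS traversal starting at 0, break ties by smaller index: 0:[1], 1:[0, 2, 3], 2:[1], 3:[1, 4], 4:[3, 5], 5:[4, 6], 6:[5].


DFS stack-based: start with [0]
Visit order: [0, 1, 2, 3, 4, 5, 6]


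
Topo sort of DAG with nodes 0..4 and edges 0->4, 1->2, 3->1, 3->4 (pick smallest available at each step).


Kahn's algorithm, process smallest node first
Order: [0, 3, 1, 2, 4]


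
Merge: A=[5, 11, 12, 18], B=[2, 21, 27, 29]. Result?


Compare heads, take smaller each step.
Merged: [2, 5, 11, 12, 18, 21, 27, 29]


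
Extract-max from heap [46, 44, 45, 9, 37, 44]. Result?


Max = 46
Replace root with last, heapify down
Resulting heap: [45, 44, 44, 9, 37]


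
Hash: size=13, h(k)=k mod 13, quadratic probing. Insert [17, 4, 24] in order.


Insertions: 17->slot 4; 4->slot 5; 24->slot 11
Table: [None, None, None, None, 17, 4, None, None, None, None, None, 24, None]


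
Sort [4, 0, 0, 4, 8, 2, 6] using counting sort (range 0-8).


Count array: [2, 0, 1, 0, 2, 0, 1, 0, 1]
Reconstruct: [0, 0, 2, 4, 4, 6, 8]


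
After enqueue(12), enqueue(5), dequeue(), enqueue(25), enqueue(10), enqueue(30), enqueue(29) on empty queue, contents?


enqueue(12) -> [12]
enqueue(5) -> [12, 5]
dequeue() returns 12 -> [5]
enqueue(25) -> [5, 25]
enqueue(10) -> [5, 25, 10]
enqueue(30) -> [5, 25, 10, 30]
enqueue(29) -> [5, 25, 10, 30, 29]
Final queue (front to back): [5, 25, 10, 30, 29]


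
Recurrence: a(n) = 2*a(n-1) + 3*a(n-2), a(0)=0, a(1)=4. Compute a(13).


Build bottom-up:
...a(11)=177148, a(12)=531440, a(13)=2*531440+3*177148=1594324


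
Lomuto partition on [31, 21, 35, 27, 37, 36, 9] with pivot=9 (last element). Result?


Elements <= 9 go left of pivot.
Result: [9, 21, 35, 27, 37, 36, 31], pivot at index 0


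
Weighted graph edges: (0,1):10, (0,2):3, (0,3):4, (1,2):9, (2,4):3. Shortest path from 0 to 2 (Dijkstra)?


Dijkstra from 0:
Distances: {0: 0, 1: 10, 2: 3, 3: 4, 4: 6}
Shortest distance to 2 = 3, path = [0, 2]


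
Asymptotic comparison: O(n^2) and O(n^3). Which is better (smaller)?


quadratic grows slower than cubic
O(n^2) is asymptotically smaller; O(n^3) grows faster


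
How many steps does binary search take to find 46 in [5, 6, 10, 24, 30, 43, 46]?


Search for 46:
[0,6] mid=3 arr[3]=24
[4,6] mid=5 arr[5]=43
[6,6] mid=6 arr[6]=46
Total: 3 comparisons


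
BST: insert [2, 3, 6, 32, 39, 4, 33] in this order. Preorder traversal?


Root = 2; build tree by BST insertion.
Preorder traversal: [2, 3, 6, 4, 32, 39, 33]


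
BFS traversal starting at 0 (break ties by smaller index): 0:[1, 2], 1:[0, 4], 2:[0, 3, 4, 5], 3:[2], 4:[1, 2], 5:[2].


BFS queue: start with [0]
Visit order: [0, 1, 2, 4, 3, 5]


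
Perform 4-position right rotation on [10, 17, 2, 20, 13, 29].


Right rotate by 4: [2, 20, 13, 29, 10, 17]


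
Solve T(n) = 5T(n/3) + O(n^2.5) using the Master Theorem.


a=5, b=3, c=2.5. log_3(5)=1.465 < c=2.5. Case 3: O(n^c) = O(n^2.500)
Complexity: O(n^2.500)


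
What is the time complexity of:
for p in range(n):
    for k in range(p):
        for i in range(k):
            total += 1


Per nesting level: O(n) * O(n) [triangular over p] * O(n) [triangular over k] = O(n^3)
Complexity: O(n^3)


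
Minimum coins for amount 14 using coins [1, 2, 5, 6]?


dp[0]=0; dp[i]=1+min(dp[i-c] for c in coins)
...dp[9]=3, dp[10]=2, dp[11]=2, dp[12]=2, dp[13]=3, dp[14]=3
Minimum coins for 14 = 3


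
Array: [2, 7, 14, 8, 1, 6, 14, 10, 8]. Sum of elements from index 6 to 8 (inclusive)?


Prefix sums: [0, 2, 9, 23, 31, 32, 38, 52, 62, 70]
Sum[6..8] = prefix[9] - prefix[6] = 70 - 38 = 32


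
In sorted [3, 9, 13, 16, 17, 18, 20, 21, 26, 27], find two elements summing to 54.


Two pointers: lo=0, hi=9
No pair sums to 54


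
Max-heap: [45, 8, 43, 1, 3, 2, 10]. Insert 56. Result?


Append 56: [45, 8, 43, 1, 3, 2, 10, 56]
Bubble up: swap idx 7(56) with idx 3(1); swap idx 3(56) with idx 1(8); swap idx 1(56) with idx 0(45)
Result: [56, 45, 43, 8, 3, 2, 10, 1]


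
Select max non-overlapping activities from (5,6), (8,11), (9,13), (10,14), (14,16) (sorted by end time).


Greedy: pick earliest-ending, then skip overlaps.
Selected (3 activities): [(5, 6), (8, 11), (14, 16)]


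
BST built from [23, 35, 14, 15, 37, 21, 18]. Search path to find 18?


BST root = 23
Search for 18: compare at each node
Path: [23, 14, 15, 21, 18]


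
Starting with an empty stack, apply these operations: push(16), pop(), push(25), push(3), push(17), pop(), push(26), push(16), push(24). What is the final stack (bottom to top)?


push(16) -> [16]
pop() returns 16 -> []
push(25) -> [25]
push(3) -> [25, 3]
push(17) -> [25, 3, 17]
pop() returns 17 -> [25, 3]
push(26) -> [25, 3, 26]
push(16) -> [25, 3, 26, 16]
push(24) -> [25, 3, 26, 16, 24]
Final stack (bottom to top): [25, 3, 26, 16, 24]


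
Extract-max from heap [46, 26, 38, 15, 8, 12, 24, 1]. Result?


Max = 46
Replace root with last, heapify down
Resulting heap: [38, 26, 24, 15, 8, 12, 1]


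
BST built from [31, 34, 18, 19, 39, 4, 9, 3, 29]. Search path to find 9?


BST root = 31
Search for 9: compare at each node
Path: [31, 18, 4, 9]


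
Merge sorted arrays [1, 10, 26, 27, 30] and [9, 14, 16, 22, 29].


Compare heads, take smaller each step.
Merged: [1, 9, 10, 14, 16, 22, 26, 27, 29, 30]


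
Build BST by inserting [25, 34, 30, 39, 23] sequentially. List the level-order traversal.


Root = 25; build tree by BST insertion.
Level-Order traversal: [25, 23, 34, 30, 39]


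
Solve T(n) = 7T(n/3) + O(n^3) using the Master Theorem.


a=7, b=3, c=3. log_3(7)=1.771 < c=3. Case 3: O(n^c) = O(n^3)
Complexity: O(n^3)


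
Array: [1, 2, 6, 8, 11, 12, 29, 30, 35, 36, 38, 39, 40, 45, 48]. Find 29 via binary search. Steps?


Search for 29:
[0,14] mid=7 arr[7]=30
[0,6] mid=3 arr[3]=8
[4,6] mid=5 arr[5]=12
[6,6] mid=6 arr[6]=29
Total: 4 comparisons


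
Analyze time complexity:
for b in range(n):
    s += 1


Per nesting level: O(n) = O(n)
Complexity: O(n)


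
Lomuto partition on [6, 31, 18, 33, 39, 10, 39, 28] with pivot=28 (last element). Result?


Elements <= 28 go left of pivot.
Result: [6, 18, 10, 28, 39, 31, 39, 33], pivot at index 3


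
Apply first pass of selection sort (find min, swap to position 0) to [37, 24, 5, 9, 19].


After one pass: [5, 24, 37, 9, 19]


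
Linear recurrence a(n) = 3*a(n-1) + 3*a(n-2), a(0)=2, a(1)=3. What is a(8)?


Build bottom-up:
...a(6)=2970, a(7)=11259, a(8)=3*11259+3*2970=42687


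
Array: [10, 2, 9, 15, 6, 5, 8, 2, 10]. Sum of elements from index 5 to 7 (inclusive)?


Prefix sums: [0, 10, 12, 21, 36, 42, 47, 55, 57, 67]
Sum[5..7] = prefix[8] - prefix[5] = 57 - 42 = 15


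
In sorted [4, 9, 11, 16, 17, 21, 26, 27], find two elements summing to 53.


Two pointers: lo=0, hi=7
Found pair: (26, 27) summing to 53


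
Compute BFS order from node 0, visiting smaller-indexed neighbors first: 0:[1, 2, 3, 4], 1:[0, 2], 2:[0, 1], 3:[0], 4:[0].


BFS queue: start with [0]
Visit order: [0, 1, 2, 3, 4]


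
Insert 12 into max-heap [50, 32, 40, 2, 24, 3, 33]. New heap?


Append 12: [50, 32, 40, 2, 24, 3, 33, 12]
Bubble up: swap idx 7(12) with idx 3(2)
Result: [50, 32, 40, 12, 24, 3, 33, 2]


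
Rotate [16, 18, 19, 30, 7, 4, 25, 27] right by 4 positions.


Right rotate by 4: [7, 4, 25, 27, 16, 18, 19, 30]


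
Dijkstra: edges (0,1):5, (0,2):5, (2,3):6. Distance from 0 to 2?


Dijkstra from 0:
Distances: {0: 0, 1: 5, 2: 5, 3: 11}
Shortest distance to 2 = 5, path = [0, 2]


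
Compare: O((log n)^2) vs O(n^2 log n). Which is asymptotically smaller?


polylogarithmic grows slower than n^2 log n
O((log n)^2) is asymptotically smaller; O(n^2 log n) grows faster


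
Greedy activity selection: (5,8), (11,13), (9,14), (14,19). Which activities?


Greedy: pick earliest-ending, then skip overlaps.
Selected (3 activities): [(5, 8), (11, 13), (14, 19)]


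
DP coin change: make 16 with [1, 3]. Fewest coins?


dp[0]=0; dp[i]=1+min(dp[i-c] for c in coins)
...dp[11]=5, dp[12]=4, dp[13]=5, dp[14]=6, dp[15]=5, dp[16]=6
Minimum coins for 16 = 6


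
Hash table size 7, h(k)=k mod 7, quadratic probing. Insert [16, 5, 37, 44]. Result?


Insertions: 16->slot 2; 5->slot 5; 37->slot 3; 44->slot 6
Table: [None, None, 16, 37, None, 5, 44]


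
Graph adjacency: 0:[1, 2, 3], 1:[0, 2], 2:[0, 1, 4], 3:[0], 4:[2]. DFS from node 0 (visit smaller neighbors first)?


DFS stack-based: start with [0]
Visit order: [0, 1, 2, 4, 3]


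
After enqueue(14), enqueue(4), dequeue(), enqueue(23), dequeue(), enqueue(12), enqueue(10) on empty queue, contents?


enqueue(14) -> [14]
enqueue(4) -> [14, 4]
dequeue() returns 14 -> [4]
enqueue(23) -> [4, 23]
dequeue() returns 4 -> [23]
enqueue(12) -> [23, 12]
enqueue(10) -> [23, 12, 10]
Final queue (front to back): [23, 12, 10]


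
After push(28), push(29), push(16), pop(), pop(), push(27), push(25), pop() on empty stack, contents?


push(28) -> [28]
push(29) -> [28, 29]
push(16) -> [28, 29, 16]
pop() returns 16 -> [28, 29]
pop() returns 29 -> [28]
push(27) -> [28, 27]
push(25) -> [28, 27, 25]
pop() returns 25 -> [28, 27]
Final stack (bottom to top): [28, 27]


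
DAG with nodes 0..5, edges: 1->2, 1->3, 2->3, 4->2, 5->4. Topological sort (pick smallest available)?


Kahn's algorithm, process smallest node first
Order: [0, 1, 5, 4, 2, 3]


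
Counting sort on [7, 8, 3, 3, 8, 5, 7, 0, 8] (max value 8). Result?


Count array: [1, 0, 0, 2, 0, 1, 0, 2, 3]
Reconstruct: [0, 3, 3, 5, 7, 7, 8, 8, 8]


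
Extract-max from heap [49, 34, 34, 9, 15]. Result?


Max = 49
Replace root with last, heapify down
Resulting heap: [34, 15, 34, 9]


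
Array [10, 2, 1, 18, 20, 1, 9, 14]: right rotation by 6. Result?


Right rotate by 6: [1, 18, 20, 1, 9, 14, 10, 2]


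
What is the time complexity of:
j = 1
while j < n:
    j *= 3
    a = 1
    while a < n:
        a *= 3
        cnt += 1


Per nesting level: O(log n) * O(log n) = O((log n)^2)
Complexity: O((log n)^2)


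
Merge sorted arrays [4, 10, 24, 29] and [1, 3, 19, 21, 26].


Compare heads, take smaller each step.
Merged: [1, 3, 4, 10, 19, 21, 24, 26, 29]


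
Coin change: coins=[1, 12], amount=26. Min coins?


dp[0]=0; dp[i]=1+min(dp[i-c] for c in coins)
...dp[21]=10, dp[22]=11, dp[23]=12, dp[24]=2, dp[25]=3, dp[26]=4
Minimum coins for 26 = 4


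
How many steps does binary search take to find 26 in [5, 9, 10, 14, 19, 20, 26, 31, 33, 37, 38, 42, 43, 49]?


Search for 26:
[0,13] mid=6 arr[6]=26
Total: 1 comparisons


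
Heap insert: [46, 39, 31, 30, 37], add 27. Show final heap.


Append 27: [46, 39, 31, 30, 37, 27]
Bubble up: no swaps needed
Result: [46, 39, 31, 30, 37, 27]


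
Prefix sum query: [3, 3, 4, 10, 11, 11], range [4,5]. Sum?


Prefix sums: [0, 3, 6, 10, 20, 31, 42]
Sum[4..5] = prefix[6] - prefix[4] = 42 - 20 = 22


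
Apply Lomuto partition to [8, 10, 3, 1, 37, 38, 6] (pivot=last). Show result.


Elements <= 6 go left of pivot.
Result: [3, 1, 6, 10, 37, 38, 8], pivot at index 2


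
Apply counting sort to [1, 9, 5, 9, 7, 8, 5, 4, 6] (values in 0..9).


Count array: [0, 1, 0, 0, 1, 2, 1, 1, 1, 2]
Reconstruct: [1, 4, 5, 5, 6, 7, 8, 9, 9]


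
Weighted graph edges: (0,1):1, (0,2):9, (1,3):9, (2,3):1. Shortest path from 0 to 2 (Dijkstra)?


Dijkstra from 0:
Distances: {0: 0, 1: 1, 2: 9, 3: 10}
Shortest distance to 2 = 9, path = [0, 2]


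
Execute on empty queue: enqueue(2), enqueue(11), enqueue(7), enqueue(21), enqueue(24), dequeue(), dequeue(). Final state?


enqueue(2) -> [2]
enqueue(11) -> [2, 11]
enqueue(7) -> [2, 11, 7]
enqueue(21) -> [2, 11, 7, 21]
enqueue(24) -> [2, 11, 7, 21, 24]
dequeue() returns 2 -> [11, 7, 21, 24]
dequeue() returns 11 -> [7, 21, 24]
Final queue (front to back): [7, 21, 24]


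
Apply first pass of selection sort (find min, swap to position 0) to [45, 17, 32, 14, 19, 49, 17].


After one pass: [14, 17, 32, 45, 19, 49, 17]


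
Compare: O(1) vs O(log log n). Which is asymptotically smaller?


constant grows slower than double-logarithmic
O(1) is asymptotically smaller; O(log log n) grows faster


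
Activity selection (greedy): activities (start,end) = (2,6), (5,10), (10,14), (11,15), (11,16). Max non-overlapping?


Greedy: pick earliest-ending, then skip overlaps.
Selected (2 activities): [(2, 6), (10, 14)]


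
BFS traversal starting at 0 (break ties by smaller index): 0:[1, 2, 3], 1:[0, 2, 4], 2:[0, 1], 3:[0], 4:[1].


BFS queue: start with [0]
Visit order: [0, 1, 2, 3, 4]


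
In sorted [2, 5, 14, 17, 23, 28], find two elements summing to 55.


Two pointers: lo=0, hi=5
No pair sums to 55


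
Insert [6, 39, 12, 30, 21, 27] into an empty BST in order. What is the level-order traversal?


Root = 6; build tree by BST insertion.
Level-Order traversal: [6, 39, 12, 30, 21, 27]


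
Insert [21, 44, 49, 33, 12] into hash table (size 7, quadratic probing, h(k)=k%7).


Insertions: 21->slot 0; 44->slot 2; 49->slot 1; 33->slot 5; 12->slot 6
Table: [21, 49, 44, None, None, 33, 12]


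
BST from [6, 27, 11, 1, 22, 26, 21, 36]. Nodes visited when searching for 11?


BST root = 6
Search for 11: compare at each node
Path: [6, 27, 11]


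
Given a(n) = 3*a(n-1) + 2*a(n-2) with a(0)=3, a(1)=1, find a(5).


Build bottom-up:
...a(3)=29, a(4)=105, a(5)=3*105+2*29=373


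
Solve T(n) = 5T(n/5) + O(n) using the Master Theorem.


a=5, b=5, c=1. log_5(5)=1 = c=1. Case 2: O(n^c log n) = O(n log n)
Complexity: O(n log n)


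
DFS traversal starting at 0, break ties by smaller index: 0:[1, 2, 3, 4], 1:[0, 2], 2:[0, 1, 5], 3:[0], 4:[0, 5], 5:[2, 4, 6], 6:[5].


DFS stack-based: start with [0]
Visit order: [0, 1, 2, 5, 4, 6, 3]


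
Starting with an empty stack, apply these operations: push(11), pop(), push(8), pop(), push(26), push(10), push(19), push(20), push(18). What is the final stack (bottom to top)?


push(11) -> [11]
pop() returns 11 -> []
push(8) -> [8]
pop() returns 8 -> []
push(26) -> [26]
push(10) -> [26, 10]
push(19) -> [26, 10, 19]
push(20) -> [26, 10, 19, 20]
push(18) -> [26, 10, 19, 20, 18]
Final stack (bottom to top): [26, 10, 19, 20, 18]


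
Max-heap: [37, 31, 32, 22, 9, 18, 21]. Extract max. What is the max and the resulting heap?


Max = 37
Replace root with last, heapify down
Resulting heap: [32, 31, 21, 22, 9, 18]


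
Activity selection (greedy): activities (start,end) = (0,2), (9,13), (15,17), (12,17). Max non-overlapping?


Greedy: pick earliest-ending, then skip overlaps.
Selected (3 activities): [(0, 2), (9, 13), (15, 17)]


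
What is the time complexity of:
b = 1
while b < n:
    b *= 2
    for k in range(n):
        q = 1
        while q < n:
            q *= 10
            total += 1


Per nesting level: O(log n) * O(n) * O(log n) = O(n (log n)^2)
Complexity: O(n (log n)^2)


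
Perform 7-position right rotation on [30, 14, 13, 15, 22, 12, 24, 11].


Right rotate by 7: [14, 13, 15, 22, 12, 24, 11, 30]


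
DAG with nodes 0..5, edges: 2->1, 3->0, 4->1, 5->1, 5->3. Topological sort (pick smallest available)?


Kahn's algorithm, process smallest node first
Order: [2, 4, 5, 1, 3, 0]


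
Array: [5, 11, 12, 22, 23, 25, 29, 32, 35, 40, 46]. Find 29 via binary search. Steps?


Search for 29:
[0,10] mid=5 arr[5]=25
[6,10] mid=8 arr[8]=35
[6,7] mid=6 arr[6]=29
Total: 3 comparisons


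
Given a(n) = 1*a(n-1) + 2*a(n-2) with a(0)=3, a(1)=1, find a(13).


Build bottom-up:
...a(11)=2729, a(12)=5463, a(13)=1*5463+2*2729=10921


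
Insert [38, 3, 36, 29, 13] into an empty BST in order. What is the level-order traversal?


Root = 38; build tree by BST insertion.
Level-Order traversal: [38, 3, 36, 29, 13]


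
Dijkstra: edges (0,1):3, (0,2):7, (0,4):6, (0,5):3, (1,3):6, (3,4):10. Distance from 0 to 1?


Dijkstra from 0:
Distances: {0: 0, 1: 3, 2: 7, 3: 9, 4: 6, 5: 3}
Shortest distance to 1 = 3, path = [0, 1]


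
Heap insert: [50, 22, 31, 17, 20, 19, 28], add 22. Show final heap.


Append 22: [50, 22, 31, 17, 20, 19, 28, 22]
Bubble up: swap idx 7(22) with idx 3(17)
Result: [50, 22, 31, 22, 20, 19, 28, 17]


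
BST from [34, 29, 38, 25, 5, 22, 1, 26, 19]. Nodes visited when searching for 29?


BST root = 34
Search for 29: compare at each node
Path: [34, 29]


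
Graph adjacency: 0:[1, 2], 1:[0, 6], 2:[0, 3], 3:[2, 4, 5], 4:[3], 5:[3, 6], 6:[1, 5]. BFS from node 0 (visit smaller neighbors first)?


BFS queue: start with [0]
Visit order: [0, 1, 2, 6, 3, 5, 4]


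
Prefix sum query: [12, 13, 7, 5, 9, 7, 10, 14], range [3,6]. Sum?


Prefix sums: [0, 12, 25, 32, 37, 46, 53, 63, 77]
Sum[3..6] = prefix[7] - prefix[3] = 63 - 32 = 31


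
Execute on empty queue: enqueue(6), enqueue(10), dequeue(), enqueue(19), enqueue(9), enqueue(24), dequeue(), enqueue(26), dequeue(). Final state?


enqueue(6) -> [6]
enqueue(10) -> [6, 10]
dequeue() returns 6 -> [10]
enqueue(19) -> [10, 19]
enqueue(9) -> [10, 19, 9]
enqueue(24) -> [10, 19, 9, 24]
dequeue() returns 10 -> [19, 9, 24]
enqueue(26) -> [19, 9, 24, 26]
dequeue() returns 19 -> [9, 24, 26]
Final queue (front to back): [9, 24, 26]


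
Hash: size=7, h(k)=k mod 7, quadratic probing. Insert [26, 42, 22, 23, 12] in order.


Insertions: 26->slot 5; 42->slot 0; 22->slot 1; 23->slot 2; 12->slot 6
Table: [42, 22, 23, None, None, 26, 12]


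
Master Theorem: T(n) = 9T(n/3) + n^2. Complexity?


a=9, b=3, c=2. log_3(9)=2 = c=2. Case 2: O(n^c log n) = O(n^2 log n)
Complexity: O(n^2 log n)


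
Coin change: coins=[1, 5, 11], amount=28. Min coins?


dp[0]=0; dp[i]=1+min(dp[i-c] for c in coins)
...dp[23]=3, dp[24]=4, dp[25]=5, dp[26]=4, dp[27]=3, dp[28]=4
Minimum coins for 28 = 4


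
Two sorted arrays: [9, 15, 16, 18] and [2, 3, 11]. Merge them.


Compare heads, take smaller each step.
Merged: [2, 3, 9, 11, 15, 16, 18]


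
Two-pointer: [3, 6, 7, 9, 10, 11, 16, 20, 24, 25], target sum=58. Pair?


Two pointers: lo=0, hi=9
No pair sums to 58


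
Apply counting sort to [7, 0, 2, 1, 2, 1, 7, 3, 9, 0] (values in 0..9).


Count array: [2, 2, 2, 1, 0, 0, 0, 2, 0, 1]
Reconstruct: [0, 0, 1, 1, 2, 2, 3, 7, 7, 9]


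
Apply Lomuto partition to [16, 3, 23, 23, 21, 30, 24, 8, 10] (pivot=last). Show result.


Elements <= 10 go left of pivot.
Result: [3, 8, 10, 23, 21, 30, 24, 16, 23], pivot at index 2


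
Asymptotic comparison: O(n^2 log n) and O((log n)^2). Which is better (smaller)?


polylogarithmic grows slower than n^2 log n
O((log n)^2) is asymptotically smaller; O(n^2 log n) grows faster


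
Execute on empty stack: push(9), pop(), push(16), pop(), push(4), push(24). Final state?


push(9) -> [9]
pop() returns 9 -> []
push(16) -> [16]
pop() returns 16 -> []
push(4) -> [4]
push(24) -> [4, 24]
Final stack (bottom to top): [4, 24]


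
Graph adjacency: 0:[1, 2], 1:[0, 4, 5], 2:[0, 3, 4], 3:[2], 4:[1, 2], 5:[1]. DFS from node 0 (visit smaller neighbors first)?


DFS stack-based: start with [0]
Visit order: [0, 1, 4, 2, 3, 5]


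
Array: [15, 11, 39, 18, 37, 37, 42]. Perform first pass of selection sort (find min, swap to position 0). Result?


After one pass: [11, 15, 39, 18, 37, 37, 42]


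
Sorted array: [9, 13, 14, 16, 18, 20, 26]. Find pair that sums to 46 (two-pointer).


Two pointers: lo=0, hi=6
Found pair: (20, 26) summing to 46


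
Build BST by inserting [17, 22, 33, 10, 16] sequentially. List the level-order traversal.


Root = 17; build tree by BST insertion.
Level-Order traversal: [17, 10, 22, 16, 33]


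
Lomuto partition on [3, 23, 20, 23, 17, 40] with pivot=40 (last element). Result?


Elements <= 40 go left of pivot.
Result: [3, 23, 20, 23, 17, 40], pivot at index 5


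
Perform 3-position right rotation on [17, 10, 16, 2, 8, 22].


Right rotate by 3: [2, 8, 22, 17, 10, 16]


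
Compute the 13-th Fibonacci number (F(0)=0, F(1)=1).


F(n)=F(n-1)+F(n-2)
...F(11)=89, F(12)=144, F(13)=233


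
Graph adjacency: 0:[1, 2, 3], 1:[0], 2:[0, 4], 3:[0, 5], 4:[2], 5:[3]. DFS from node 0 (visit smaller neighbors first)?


DFS stack-based: start with [0]
Visit order: [0, 1, 2, 4, 3, 5]


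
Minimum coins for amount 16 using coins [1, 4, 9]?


dp[0]=0; dp[i]=1+min(dp[i-c] for c in coins)
...dp[11]=3, dp[12]=3, dp[13]=2, dp[14]=3, dp[15]=4, dp[16]=4
Minimum coins for 16 = 4


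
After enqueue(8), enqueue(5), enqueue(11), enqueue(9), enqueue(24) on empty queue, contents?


enqueue(8) -> [8]
enqueue(5) -> [8, 5]
enqueue(11) -> [8, 5, 11]
enqueue(9) -> [8, 5, 11, 9]
enqueue(24) -> [8, 5, 11, 9, 24]
Final queue (front to back): [8, 5, 11, 9, 24]


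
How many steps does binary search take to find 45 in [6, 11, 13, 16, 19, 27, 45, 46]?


Search for 45:
[0,7] mid=3 arr[3]=16
[4,7] mid=5 arr[5]=27
[6,7] mid=6 arr[6]=45
Total: 3 comparisons


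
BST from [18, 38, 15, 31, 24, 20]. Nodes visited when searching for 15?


BST root = 18
Search for 15: compare at each node
Path: [18, 15]


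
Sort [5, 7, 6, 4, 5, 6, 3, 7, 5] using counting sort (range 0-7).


Count array: [0, 0, 0, 1, 1, 3, 2, 2]
Reconstruct: [3, 4, 5, 5, 5, 6, 6, 7, 7]


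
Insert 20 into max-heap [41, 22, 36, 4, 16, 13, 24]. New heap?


Append 20: [41, 22, 36, 4, 16, 13, 24, 20]
Bubble up: swap idx 7(20) with idx 3(4)
Result: [41, 22, 36, 20, 16, 13, 24, 4]


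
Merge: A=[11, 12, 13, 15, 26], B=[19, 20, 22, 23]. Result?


Compare heads, take smaller each step.
Merged: [11, 12, 13, 15, 19, 20, 22, 23, 26]


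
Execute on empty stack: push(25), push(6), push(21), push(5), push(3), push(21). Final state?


push(25) -> [25]
push(6) -> [25, 6]
push(21) -> [25, 6, 21]
push(5) -> [25, 6, 21, 5]
push(3) -> [25, 6, 21, 5, 3]
push(21) -> [25, 6, 21, 5, 3, 21]
Final stack (bottom to top): [25, 6, 21, 5, 3, 21]


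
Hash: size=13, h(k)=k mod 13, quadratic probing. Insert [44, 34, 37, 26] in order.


Insertions: 44->slot 5; 34->slot 8; 37->slot 11; 26->slot 0
Table: [26, None, None, None, None, 44, None, None, 34, None, None, 37, None]


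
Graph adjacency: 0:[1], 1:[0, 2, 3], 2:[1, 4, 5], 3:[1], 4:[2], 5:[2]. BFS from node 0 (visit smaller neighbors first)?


BFS queue: start with [0]
Visit order: [0, 1, 2, 3, 4, 5]


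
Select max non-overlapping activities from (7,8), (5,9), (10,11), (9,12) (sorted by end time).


Greedy: pick earliest-ending, then skip overlaps.
Selected (2 activities): [(7, 8), (10, 11)]


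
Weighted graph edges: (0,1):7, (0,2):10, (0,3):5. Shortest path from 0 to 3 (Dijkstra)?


Dijkstra from 0:
Distances: {0: 0, 1: 7, 2: 10, 3: 5}
Shortest distance to 3 = 5, path = [0, 3]


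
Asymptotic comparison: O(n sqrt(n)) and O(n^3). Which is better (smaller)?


n^1.5 grows slower than cubic
O(n sqrt(n)) is asymptotically smaller; O(n^3) grows faster


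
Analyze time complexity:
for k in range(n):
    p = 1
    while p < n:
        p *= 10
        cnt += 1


Per nesting level: O(n) * O(log n) = O(n log n)
Complexity: O(n log n)


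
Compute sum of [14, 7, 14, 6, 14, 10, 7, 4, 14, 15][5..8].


Prefix sums: [0, 14, 21, 35, 41, 55, 65, 72, 76, 90, 105]
Sum[5..8] = prefix[9] - prefix[5] = 90 - 55 = 35


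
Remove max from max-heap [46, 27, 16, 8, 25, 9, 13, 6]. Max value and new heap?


Max = 46
Replace root with last, heapify down
Resulting heap: [27, 25, 16, 8, 6, 9, 13]


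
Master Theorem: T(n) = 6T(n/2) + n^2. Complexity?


a=6, b=2, c=2. log_2(6)=2.585 > c=2. Case 1: O(n^log_b(a)) = O(n^2.585)
Complexity: O(n^2.585)


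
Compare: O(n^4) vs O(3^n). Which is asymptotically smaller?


quartic grows slower than exponential (base 3)
O(n^4) is asymptotically smaller; O(3^n) grows faster


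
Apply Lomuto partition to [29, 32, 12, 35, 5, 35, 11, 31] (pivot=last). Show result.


Elements <= 31 go left of pivot.
Result: [29, 12, 5, 11, 31, 35, 35, 32], pivot at index 4


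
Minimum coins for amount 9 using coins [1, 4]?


dp[0]=0; dp[i]=1+min(dp[i-c] for c in coins)
...dp[4]=1, dp[5]=2, dp[6]=3, dp[7]=4, dp[8]=2, dp[9]=3
Minimum coins for 9 = 3


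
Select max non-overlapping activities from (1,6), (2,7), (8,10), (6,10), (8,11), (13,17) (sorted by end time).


Greedy: pick earliest-ending, then skip overlaps.
Selected (3 activities): [(1, 6), (8, 10), (13, 17)]


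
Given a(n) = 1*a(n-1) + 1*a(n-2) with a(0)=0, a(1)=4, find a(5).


Build bottom-up:
...a(3)=8, a(4)=12, a(5)=1*12+1*8=20


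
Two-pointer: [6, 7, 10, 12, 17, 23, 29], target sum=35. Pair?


Two pointers: lo=0, hi=6
Found pair: (6, 29) summing to 35


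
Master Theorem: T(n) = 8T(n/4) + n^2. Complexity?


a=8, b=4, c=2. log_4(8)=1.5 < c=2. Case 3: O(n^c) = O(n^2)
Complexity: O(n^2)


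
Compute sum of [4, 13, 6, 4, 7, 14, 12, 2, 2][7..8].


Prefix sums: [0, 4, 17, 23, 27, 34, 48, 60, 62, 64]
Sum[7..8] = prefix[9] - prefix[7] = 64 - 60 = 4


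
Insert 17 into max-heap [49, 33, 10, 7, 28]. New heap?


Append 17: [49, 33, 10, 7, 28, 17]
Bubble up: swap idx 5(17) with idx 2(10)
Result: [49, 33, 17, 7, 28, 10]


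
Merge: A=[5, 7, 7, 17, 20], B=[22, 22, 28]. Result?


Compare heads, take smaller each step.
Merged: [5, 7, 7, 17, 20, 22, 22, 28]


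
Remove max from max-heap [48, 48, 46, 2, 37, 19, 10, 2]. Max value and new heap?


Max = 48
Replace root with last, heapify down
Resulting heap: [48, 37, 46, 2, 2, 19, 10]


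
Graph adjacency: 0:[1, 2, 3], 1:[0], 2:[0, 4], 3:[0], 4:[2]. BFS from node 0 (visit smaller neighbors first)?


BFS queue: start with [0]
Visit order: [0, 1, 2, 3, 4]


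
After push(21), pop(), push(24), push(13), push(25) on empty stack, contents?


push(21) -> [21]
pop() returns 21 -> []
push(24) -> [24]
push(13) -> [24, 13]
push(25) -> [24, 13, 25]
Final stack (bottom to top): [24, 13, 25]


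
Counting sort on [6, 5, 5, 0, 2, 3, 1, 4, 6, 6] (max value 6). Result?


Count array: [1, 1, 1, 1, 1, 2, 3]
Reconstruct: [0, 1, 2, 3, 4, 5, 5, 6, 6, 6]


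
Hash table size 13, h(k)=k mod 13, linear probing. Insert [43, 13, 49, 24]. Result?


Insertions: 43->slot 4; 13->slot 0; 49->slot 10; 24->slot 11
Table: [13, None, None, None, 43, None, None, None, None, None, 49, 24, None]


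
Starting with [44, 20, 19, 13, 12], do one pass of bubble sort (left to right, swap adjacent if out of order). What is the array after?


After one pass: [20, 19, 13, 12, 44]


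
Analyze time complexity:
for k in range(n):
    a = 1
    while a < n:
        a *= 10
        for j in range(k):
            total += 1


Per nesting level: O(n) * O(log n) * O(n) [triangular over k] = O(n^2 log n)
Complexity: O(n^2 log n)


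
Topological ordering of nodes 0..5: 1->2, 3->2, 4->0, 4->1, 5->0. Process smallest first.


Kahn's algorithm, process smallest node first
Order: [3, 4, 1, 2, 5, 0]


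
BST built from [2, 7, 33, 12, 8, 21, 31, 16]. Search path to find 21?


BST root = 2
Search for 21: compare at each node
Path: [2, 7, 33, 12, 21]


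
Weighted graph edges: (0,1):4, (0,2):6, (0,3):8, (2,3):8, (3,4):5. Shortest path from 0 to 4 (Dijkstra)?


Dijkstra from 0:
Distances: {0: 0, 1: 4, 2: 6, 3: 8, 4: 13}
Shortest distance to 4 = 13, path = [0, 3, 4]


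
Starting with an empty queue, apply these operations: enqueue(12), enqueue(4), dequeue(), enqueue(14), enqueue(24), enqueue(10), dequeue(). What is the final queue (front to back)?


enqueue(12) -> [12]
enqueue(4) -> [12, 4]
dequeue() returns 12 -> [4]
enqueue(14) -> [4, 14]
enqueue(24) -> [4, 14, 24]
enqueue(10) -> [4, 14, 24, 10]
dequeue() returns 4 -> [14, 24, 10]
Final queue (front to back): [14, 24, 10]
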